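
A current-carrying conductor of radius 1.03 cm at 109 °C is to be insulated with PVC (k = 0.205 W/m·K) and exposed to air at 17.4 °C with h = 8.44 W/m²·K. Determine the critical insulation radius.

For a cylinder, r_cr = k_ins/h = 0.205/8.44 = 0.0243 m = 2.43 cm

r_cr = 2.43 cm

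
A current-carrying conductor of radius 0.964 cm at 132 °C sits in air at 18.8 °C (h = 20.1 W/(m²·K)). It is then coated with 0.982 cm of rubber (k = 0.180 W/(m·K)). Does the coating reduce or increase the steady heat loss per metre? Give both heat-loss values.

Critical radius for a cylinder: r_cr = k/h = 0.00896 m = 0.896 cm.
Outer radius after coating: r₂ = 0.00964 + 0.00982 = 0.01946 m.
Since r₁ ≥ r_cr, any added insulation reduces the heat loss.
Bare: R = 1/(2πr₁h) = 0.8214 m·K/W; Q = 113.2/0.8214 = 138 W/m.
Coated: R = R_cond + R_conv = 1.028 m·K/W; Q = 113.2/1.028 = 110 W/m.

reduces: 138 → 110 W/m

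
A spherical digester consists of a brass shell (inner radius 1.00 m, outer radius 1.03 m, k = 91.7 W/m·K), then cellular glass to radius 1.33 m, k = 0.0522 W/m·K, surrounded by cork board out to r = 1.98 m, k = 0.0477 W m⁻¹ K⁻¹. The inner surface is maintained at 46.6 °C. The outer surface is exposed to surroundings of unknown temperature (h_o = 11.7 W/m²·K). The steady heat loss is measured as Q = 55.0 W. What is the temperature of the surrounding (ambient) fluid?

T_out = 5.49 °C

Series resistances:
  R_brass = (1/1.00 − 1/1.03)/(4πk) = 0.02913/(4π·91.7) = 2.528×10^-5 K/W
  R_cellular glass = (1/1.03 − 1/1.33)/(4πk) = 0.2190/(4π·0.0522) = 0.3339 K/W
  R_cork board = (1/1.33 − 1/1.98)/(4πk) = 0.2468/(4π·0.0477) = 0.4118 K/W
  R_conv,out = 1/(4πr²h) = 1/(4π·1.98²·11.7) = 0.001735 K/W
ΣR = 0.7474 K/W
ΔT = Q·ΣR = 55.0 × 0.7474 = 41.11 K
Heat flows outward, so T_out = T_in − ΔT = 46.6 − 41.11 = 5.49 °C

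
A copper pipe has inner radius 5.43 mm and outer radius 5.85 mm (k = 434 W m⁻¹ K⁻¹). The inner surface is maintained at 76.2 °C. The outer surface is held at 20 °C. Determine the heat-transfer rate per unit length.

Q' = 2πk·ΔT/ln(r₂/r₁) = 2π × 434 × 56.2 / ln(0.00585/0.00543) = 2.06×10^6 W/m

Q' = 2060 kW/m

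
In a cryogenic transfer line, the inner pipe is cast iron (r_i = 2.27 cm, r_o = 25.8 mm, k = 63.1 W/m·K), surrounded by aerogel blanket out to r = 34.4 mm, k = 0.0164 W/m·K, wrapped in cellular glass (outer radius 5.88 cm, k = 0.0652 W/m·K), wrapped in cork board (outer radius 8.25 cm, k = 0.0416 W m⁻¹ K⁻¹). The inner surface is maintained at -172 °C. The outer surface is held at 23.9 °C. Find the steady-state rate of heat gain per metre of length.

Resistance network (inner→outer):
  R'_cast iron = ln(0.0258/0.0227)/(2πk) = 0.1280/(2π·63.1) = 3.229×10^-4 m·K/W
  R'_aerogel blanket = ln(0.0344/0.0258)/(2πk) = 0.2877/(2π·0.0164) = 2.792 m·K/W
  R'_cellular glass = ln(0.0588/0.0344)/(2πk) = 0.5361/(2π·0.0652) = 1.309 m·K/W
  R'_cork board = ln(0.0825/0.0588)/(2πk) = 0.3387/(2π·0.0416) = 1.296 m·K/W
ΣR = 3.229×10^-4 + 2.792 + 1.309 + 1.296 = 5.397 m·K/W
Q' = ΔT/ΣR = (-172 °C − 23.9 °C)/5.397 = -36.3 W/m
(Negative Q' ⇒ heat flows inward; heat gain = 36.3 W/m.)

Q' = 36.3 W/m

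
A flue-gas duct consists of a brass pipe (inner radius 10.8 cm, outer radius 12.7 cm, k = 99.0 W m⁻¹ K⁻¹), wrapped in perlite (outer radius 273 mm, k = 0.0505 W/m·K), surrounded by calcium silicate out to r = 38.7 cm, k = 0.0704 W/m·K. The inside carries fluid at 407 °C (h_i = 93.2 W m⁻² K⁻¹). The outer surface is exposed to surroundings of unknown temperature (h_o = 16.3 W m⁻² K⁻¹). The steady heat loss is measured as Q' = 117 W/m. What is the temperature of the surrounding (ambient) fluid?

T_out = 27.7 °C

Series resistances:
  R'_conv,in = 1/(2πr h) = 1/(2π·0.108·93.2) = 0.01581 m·K/W
  R'_brass = ln(0.127/0.108)/(2πk) = 0.1621/(2π·99.0) = 2.605×10^-4 m·K/W
  R'_perlite = ln(0.273/0.127)/(2πk) = 0.7653/(2π·0.0505) = 2.412 m·K/W
  R'_calcium silicate = ln(0.387/0.273)/(2πk) = 0.3490/(2π·0.0704) = 0.7889 m·K/W
  R'_conv,out = 1/(2πr h) = 1/(2π·0.387·16.3) = 0.02523 m·K/W
ΣR = 3.242 m·K/W
ΔT = Q'·ΣR = 117 × 3.242 = 379.3 K
Heat flows outward, so T_out = T_in − ΔT = 407 − 379.3 = 27.7 °C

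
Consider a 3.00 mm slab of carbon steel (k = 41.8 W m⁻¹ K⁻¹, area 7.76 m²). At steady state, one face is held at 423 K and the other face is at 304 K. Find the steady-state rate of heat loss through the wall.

Q = kA·ΔT/L = 41.8 × 7.76 × |423 K − 304 K| / 0.00300 = 1.29×10^7 W

Q = 12900 kW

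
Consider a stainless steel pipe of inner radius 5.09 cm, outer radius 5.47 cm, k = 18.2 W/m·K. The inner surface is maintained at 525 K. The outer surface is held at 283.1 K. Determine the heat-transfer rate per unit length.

Q' = 2πk·ΔT/ln(r₂/r₁) = 2π × 18.2 × 241.9 / ln(0.0547/0.0509) = 3.84×10^5 W/m

Q' = 384 kW/m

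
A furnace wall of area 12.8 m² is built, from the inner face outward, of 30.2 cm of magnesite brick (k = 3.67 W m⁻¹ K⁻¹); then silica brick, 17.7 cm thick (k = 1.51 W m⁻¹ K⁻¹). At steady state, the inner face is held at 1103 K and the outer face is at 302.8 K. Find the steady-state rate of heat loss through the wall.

Series thermal resistances, inner to outer:
  R_magnesite brick = L/(kA) = 0.302/(3.67·12.8) = 0.006429 K/W
  R_silica brick = L/(kA) = 0.177/(1.51·12.8) = 0.009158 K/W
ΣR = 0.006429 + 0.009158 = 0.01559 K/W
Q = ΔT/ΣR = (1103 K − 302.8 K)/0.01559 = 51300 W

Q = 51.3 kW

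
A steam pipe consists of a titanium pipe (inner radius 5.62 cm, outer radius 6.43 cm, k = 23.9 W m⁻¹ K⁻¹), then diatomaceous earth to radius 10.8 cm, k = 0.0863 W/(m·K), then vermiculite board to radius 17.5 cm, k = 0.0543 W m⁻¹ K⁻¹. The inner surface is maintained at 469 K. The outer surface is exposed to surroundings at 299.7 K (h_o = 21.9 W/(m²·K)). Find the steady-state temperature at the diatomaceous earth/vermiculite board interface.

T = 402 K

Resistance network (inner→outer):
  R'_titanium = ln(0.0643/0.0562)/(2πk) = 0.1346/(2π·23.9) = 8.966×10^-4 m·K/W
  R'_diatomaceous earth = ln(0.108/0.0643)/(2πk) = 0.5186/(2π·0.0863) = 0.9564 m·K/W
  R'_vermiculite board = ln(0.175/0.108)/(2πk) = 0.4827/(2π·0.0543) = 1.415 m·K/W
  R'_conv,out = 1/(2πr h) = 1/(2π·0.175·21.9) = 0.04153 m·K/W
ΣR = 8.966×10^-4 + 0.9564 + 1.415 + 0.04153 = 2.414 m·K/W
Q' = ΔT/ΣR = (469 K − 299.7 K)/2.414 = 70.13 W/m
From the inner boundary to the diatomaceous earth/vermiculite board interface, ΣR_partial = 0.9573 m·K/W.
T_interface = T_in − Q'·ΣR_partial = 469 K − (70.13)(0.9573) = 402 K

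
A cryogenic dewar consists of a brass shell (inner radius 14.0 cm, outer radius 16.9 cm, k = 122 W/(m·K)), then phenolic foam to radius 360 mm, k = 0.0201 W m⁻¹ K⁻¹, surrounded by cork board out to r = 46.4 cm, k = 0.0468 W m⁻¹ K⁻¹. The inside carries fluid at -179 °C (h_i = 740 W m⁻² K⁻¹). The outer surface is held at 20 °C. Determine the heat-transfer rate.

Q = 14.7 W

Resistance network (inner→outer):
  R_conv,in = 1/(4πr²h) = 1/(4π·0.140²·740) = 0.005487 K/W
  R_brass = (1/0.140 − 1/0.169)/(4πk) = 1.226/(4π·122) = 7.995×10^-4 K/W
  R_phenolic foam = (1/0.169 − 1/0.360)/(4πk) = 3.139/(4π·0.0201) = 12.43 K/W
  R_cork board = (1/0.360 − 1/0.464)/(4πk) = 0.6226/(4π·0.0468) = 1.059 K/W
ΣR = 0.005487 + 7.995×10^-4 + 12.43 + 1.059 = 13.50 K/W
Q = ΔT/ΣR = (-179 °C − 20 °C)/13.50 = -14.7 W
(Negative Q ⇒ heat flows inward; heat gain = 14.7 W.)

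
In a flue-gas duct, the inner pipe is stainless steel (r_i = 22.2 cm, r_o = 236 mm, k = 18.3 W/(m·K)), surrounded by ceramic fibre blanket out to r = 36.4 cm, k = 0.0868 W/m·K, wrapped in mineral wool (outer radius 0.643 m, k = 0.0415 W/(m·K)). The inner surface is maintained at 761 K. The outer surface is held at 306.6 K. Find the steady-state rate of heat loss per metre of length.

Treat each layer as a resistance in series:
  R'_stainless steel = ln(0.236/0.222)/(2πk) = 0.06115/(2π·18.3) = 5.319×10^-4 m·K/W
  R'_ceramic fibre blanket = ln(0.364/0.236)/(2πk) = 0.4333/(2π·0.0868) = 0.7945 m·K/W
  R'_mineral wool = ln(0.643/0.364)/(2πk) = 0.5690/(2π·0.0415) = 2.182 m·K/W
ΣR = 5.319×10^-4 + 0.7945 + 2.182 = 2.977 m·K/W
Q' = ΔT/ΣR = (761 K − 306.6 K)/2.977 = 153 W/m

Q' = 153 W/m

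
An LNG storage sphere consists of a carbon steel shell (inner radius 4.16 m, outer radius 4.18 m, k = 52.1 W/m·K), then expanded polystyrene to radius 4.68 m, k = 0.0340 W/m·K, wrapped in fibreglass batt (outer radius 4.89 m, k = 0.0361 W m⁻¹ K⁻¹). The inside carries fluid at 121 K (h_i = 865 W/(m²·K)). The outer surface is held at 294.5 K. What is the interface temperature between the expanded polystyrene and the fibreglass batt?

T = 250.7 K

Treat each layer as a resistance in series:
  R_conv,in = 1/(4πr²h) = 1/(4π·4.16²·865) = 5.316×10^-6 K/W
  R_carbon steel = (1/4.16 − 1/4.18)/(4πk) = 0.001150/(4π·52.1) = 1.757×10^-6 K/W
  R_expanded polystyrene = (1/4.18 − 1/4.68)/(4πk) = 0.02556/(4π·0.0340) = 0.05982 K/W
  R_fibreglass batt = (1/4.68 − 1/4.89)/(4πk) = 0.009176/(4π·0.0361) = 0.02023 K/W
ΣR = 5.316×10^-6 + 1.757×10^-6 + 0.05982 + 0.02023 = 0.08006 K/W
Q = ΔT/ΣR = (121 K − 294.5 K)/0.08006 = -2167 W
From the inner boundary to the expanded polystyrene/fibreglass batt interface, ΣR_partial = 0.05983 K/W.
T_interface = T_in − Q·ΣR_partial = 121 K − (-2167)(0.05983) = 250.7 K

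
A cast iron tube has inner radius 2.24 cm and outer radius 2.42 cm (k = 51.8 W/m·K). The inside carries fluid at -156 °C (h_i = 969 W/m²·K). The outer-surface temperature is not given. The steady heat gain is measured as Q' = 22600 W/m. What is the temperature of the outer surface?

Series resistances:
  R'_conv,in = 1/(2πr h) = 1/(2π·0.0224·969) = 0.007332 m·K/W
  R'_cast iron = ln(0.0242/0.0224)/(2πk) = 0.07729/(2π·51.8) = 2.375×10^-4 m·K/W
ΣR = 0.007570 m·K/W
ΔT = Q'·ΣR = 22600 × 0.007570 = 171.1 K
Heat flows inward, so T_out = T_in + ΔT = -156 + 171.1 = 15.1 °C

T_out = 15.1 °C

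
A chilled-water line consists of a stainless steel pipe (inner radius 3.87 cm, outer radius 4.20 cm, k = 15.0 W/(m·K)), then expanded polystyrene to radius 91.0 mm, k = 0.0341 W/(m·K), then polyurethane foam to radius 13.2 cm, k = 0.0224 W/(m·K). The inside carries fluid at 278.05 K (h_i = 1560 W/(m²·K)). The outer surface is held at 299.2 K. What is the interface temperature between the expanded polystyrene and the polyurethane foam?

Resistance network (inner→outer):
  R'_conv,in = 1/(2πr h) = 1/(2π·0.0387·1560) = 0.002636 m·K/W
  R'_stainless steel = ln(0.0420/0.0387)/(2πk) = 0.08183/(2π·15.0) = 8.682×10^-4 m·K/W
  R'_expanded polystyrene = ln(0.0910/0.0420)/(2πk) = 0.7732/(2π·0.0341) = 3.609 m·K/W
  R'_polyurethane foam = ln(0.132/0.0910)/(2πk) = 0.3719/(2π·0.0224) = 2.643 m·K/W
ΣR = 0.002636 + 8.682×10^-4 + 3.609 + 2.643 = 6.256 m·K/W
Q' = ΔT/ΣR = (278.05 K − 299.2 K)/6.256 = -3.381 W/m
From the inner boundary to the expanded polystyrene/polyurethane foam interface, ΣR_partial = 3.613 m·K/W.
T_interface = T_in − Q'·ΣR_partial = 278.05 K − (-3.381)(3.613) = 290.3 K

T = 290.3 K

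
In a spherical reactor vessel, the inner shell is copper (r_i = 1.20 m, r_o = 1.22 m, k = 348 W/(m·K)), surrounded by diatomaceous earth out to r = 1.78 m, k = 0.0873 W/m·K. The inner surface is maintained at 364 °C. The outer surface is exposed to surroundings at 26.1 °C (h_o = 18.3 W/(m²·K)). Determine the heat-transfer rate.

Q = 1430 W

Resistance network (inner→outer):
  R_copper = (1/1.20 − 1/1.22)/(4πk) = 0.01366/(4π·348) = 3.124×10^-6 K/W
  R_diatomaceous earth = (1/1.22 − 1/1.78)/(4πk) = 0.2579/(4π·0.0873) = 0.2351 K/W
  R_conv,out = 1/(4πr²h) = 1/(4π·1.78²·18.3) = 0.001372 K/W
ΣR = 3.124×10^-6 + 0.2351 + 0.001372 = 0.2365 K/W
Q = ΔT/ΣR = (364 °C − 26.1 °C)/0.2365 = 1430 W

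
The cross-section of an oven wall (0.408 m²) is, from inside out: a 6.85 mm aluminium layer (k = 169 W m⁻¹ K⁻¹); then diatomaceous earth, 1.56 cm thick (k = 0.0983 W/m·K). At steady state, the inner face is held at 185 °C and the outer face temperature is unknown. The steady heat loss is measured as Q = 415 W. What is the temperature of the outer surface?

T_out = 23.5 °C

Series resistances:
  R_aluminium = L/(kA) = 0.00685/(169·0.408) = 9.934×10^-5 K/W
  R_diatomaceous earth = L/(kA) = 0.0156/(0.0983·0.408) = 0.3890 K/W
ΣR = 0.3891 K/W
ΔT = Q·ΣR = 415 × 0.3891 = 161.5 K
Heat flows outward, so T_out = T_in − ΔT = 185 − 161.5 = 23.5 °C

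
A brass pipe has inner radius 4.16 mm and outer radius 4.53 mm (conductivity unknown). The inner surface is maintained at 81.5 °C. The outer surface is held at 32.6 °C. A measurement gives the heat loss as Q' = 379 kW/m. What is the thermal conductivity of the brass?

ΣR = ΔT/Q' = |81.5 − 32.6|/3.79×10^5 = 1.290×10^-4 m·K/W
ln(r₂/r₁)/(2πk) = 1.290×10^-4 ⇒ k = 0.08521/(2π·1.290×10^-4) = 105 W/m·K

k = 105 W/m·K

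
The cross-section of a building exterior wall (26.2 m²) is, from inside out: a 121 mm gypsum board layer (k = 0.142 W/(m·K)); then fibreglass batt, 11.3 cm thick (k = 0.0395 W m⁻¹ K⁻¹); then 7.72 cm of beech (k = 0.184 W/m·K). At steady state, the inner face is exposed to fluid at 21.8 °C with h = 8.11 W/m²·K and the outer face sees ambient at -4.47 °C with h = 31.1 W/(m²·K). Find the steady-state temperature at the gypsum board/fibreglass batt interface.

T = 15.8 °C

Series thermal resistances, inner to outer:
  R_conv,in = 1/(hA) = 1/(8.11·26.2) = 0.004706 K/W
  R_gypsum board = L/(kA) = 0.121/(0.142·26.2) = 0.03252 K/W
  R_fibreglass batt = L/(kA) = 0.113/(0.0395·26.2) = 0.1092 K/W
  R_beech = L/(kA) = 0.0772/(0.184·26.2) = 0.01601 K/W
  R_conv,out = 1/(hA) = 1/(31.1·26.2) = 0.001227 K/W
ΣR = 0.004706 + 0.03252 + 0.1092 + 0.01601 + 0.001227 = 0.1637 K/W
Q = ΔT/ΣR = (21.8 °C − -4.47 °C)/0.1637 = 160.5 W
From the inner boundary to the gypsum board/fibreglass batt interface, ΣR_partial = 0.03723 K/W.
T_interface = T_in − Q·ΣR_partial = 21.8 °C − (160.5)(0.03723) = 15.8 °C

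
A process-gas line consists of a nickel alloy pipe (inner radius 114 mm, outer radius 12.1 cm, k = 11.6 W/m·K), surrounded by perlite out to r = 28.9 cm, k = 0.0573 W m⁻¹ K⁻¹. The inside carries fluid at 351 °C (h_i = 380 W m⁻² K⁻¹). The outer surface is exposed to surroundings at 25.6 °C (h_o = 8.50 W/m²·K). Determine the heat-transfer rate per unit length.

Treat each layer as a resistance in series:
  R'_conv,in = 1/(2πr h) = 1/(2π·0.114·380) = 0.003674 m·K/W
  R'_nickel alloy = ln(0.121/0.114)/(2πk) = 0.05959/(2π·11.6) = 8.176×10^-4 m·K/W
  R'_perlite = ln(0.289/0.121)/(2πk) = 0.8706/(2π·0.0573) = 2.418 m·K/W
  R'_conv,out = 1/(2πr h) = 1/(2π·0.289·8.50) = 0.06479 m·K/W
ΣR = 0.003674 + 8.176×10^-4 + 2.418 + 0.06479 = 2.487 m·K/W
Q' = ΔT/ΣR = (351 °C − 25.6 °C)/2.487 = 131 W/m

Q' = 131 W/m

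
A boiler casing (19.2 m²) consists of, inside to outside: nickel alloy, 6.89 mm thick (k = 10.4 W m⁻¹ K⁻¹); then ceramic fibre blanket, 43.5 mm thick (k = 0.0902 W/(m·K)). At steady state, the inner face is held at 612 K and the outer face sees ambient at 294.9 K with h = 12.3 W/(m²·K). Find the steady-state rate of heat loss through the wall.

Q = 10.8 kW

Resistance network (inner→outer):
  R_nickel alloy = L/(kA) = 0.00689/(10.4·19.2) = 3.451×10^-5 K/W
  R_ceramic fibre blanket = L/(kA) = 0.0435/(0.0902·19.2) = 0.02512 K/W
  R_conv,out = 1/(hA) = 1/(12.3·19.2) = 0.004234 K/W
ΣR = 3.451×10^-5 + 0.02512 + 0.004234 = 0.02939 K/W
Q = ΔT/ΣR = (612 K − 294.9 K)/0.02939 = 10800 W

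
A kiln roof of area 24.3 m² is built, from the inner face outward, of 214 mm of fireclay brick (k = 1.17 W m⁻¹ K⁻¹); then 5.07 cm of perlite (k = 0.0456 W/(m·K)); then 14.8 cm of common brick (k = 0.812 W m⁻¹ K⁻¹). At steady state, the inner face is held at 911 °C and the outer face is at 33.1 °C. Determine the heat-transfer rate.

Treat each layer as a resistance in series:
  R_fireclay brick = L/(kA) = 0.214/(1.17·24.3) = 0.007527 K/W
  R_perlite = L/(kA) = 0.0507/(0.0456·24.3) = 0.04575 K/W
  R_common brick = L/(kA) = 0.148/(0.812·24.3) = 0.007501 K/W
ΣR = 0.007527 + 0.04575 + 0.007501 = 0.06078 K/W
Q = ΔT/ΣR = (911 °C − 33.1 °C)/0.06078 = 14400 W

Q = 14400 W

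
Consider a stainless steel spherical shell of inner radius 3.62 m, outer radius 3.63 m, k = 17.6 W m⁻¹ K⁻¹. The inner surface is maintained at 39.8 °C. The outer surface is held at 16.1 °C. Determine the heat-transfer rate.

Q = 4πk·ΔT/(1/r₁ − 1/r₂) = 4π × 17.6 × 23.7 / (1/3.62 − 1/3.63) = 6.89×10^6 W

Q = 6.89×10^6 W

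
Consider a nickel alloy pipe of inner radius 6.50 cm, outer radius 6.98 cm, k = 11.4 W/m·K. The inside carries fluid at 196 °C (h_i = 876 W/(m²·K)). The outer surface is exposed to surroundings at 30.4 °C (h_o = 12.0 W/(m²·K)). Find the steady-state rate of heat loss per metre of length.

Treat each layer as a resistance in series:
  R'_conv,in = 1/(2πr h) = 1/(2π·0.0650·876) = 0.002795 m·K/W
  R'_nickel alloy = ln(0.0698/0.0650)/(2πk) = 0.07125/(2π·11.4) = 9.947×10^-4 m·K/W
  R'_conv,out = 1/(2πr h) = 1/(2π·0.0698·12.0) = 0.1900 m·K/W
ΣR = 0.002795 + 9.947×10^-4 + 0.1900 = 0.1938 m·K/W
Q' = ΔT/ΣR = (196 °C − 30.4 °C)/0.1938 = 854 W/m

Q' = 854 W/m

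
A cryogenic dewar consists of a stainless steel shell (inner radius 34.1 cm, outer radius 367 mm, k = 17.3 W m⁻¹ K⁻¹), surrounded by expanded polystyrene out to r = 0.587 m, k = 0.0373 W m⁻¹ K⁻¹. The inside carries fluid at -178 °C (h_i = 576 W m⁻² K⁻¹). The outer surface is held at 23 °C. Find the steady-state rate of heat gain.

Q = 92.2 W

Series thermal resistances, inner to outer:
  R_conv,in = 1/(4πr²h) = 1/(4π·0.341²·576) = 0.001188 K/W
  R_stainless steel = (1/0.341 − 1/0.367)/(4πk) = 0.2078/(4π·17.3) = 9.556×10^-4 K/W
  R_expanded polystyrene = (1/0.367 − 1/0.587)/(4πk) = 1.021/(4π·0.0373) = 2.179 K/W
ΣR = 0.001188 + 9.556×10^-4 + 2.179 = 2.181 K/W
Q = ΔT/ΣR = (-178 °C − 23 °C)/2.181 = -92.2 W
(Negative Q ⇒ heat flows inward; heat gain = 92.2 W.)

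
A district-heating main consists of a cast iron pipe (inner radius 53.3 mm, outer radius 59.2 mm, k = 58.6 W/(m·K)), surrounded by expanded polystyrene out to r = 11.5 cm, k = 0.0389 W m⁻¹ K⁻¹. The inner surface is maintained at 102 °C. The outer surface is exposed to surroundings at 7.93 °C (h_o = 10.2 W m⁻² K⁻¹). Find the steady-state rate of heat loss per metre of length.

Treat each layer as a resistance in series:
  R'_cast iron = ln(0.0592/0.0533)/(2πk) = 0.1050/(2π·58.6) = 2.851×10^-4 m·K/W
  R'_expanded polystyrene = ln(0.115/0.0592)/(2πk) = 0.6640/(2π·0.0389) = 2.717 m·K/W
  R'_conv,out = 1/(2πr h) = 1/(2π·0.115·10.2) = 0.1357 m·K/W
ΣR = 2.851×10^-4 + 2.717 + 0.1357 = 2.853 m·K/W
Q' = ΔT/ΣR = (102 °C − 7.93 °C)/2.853 = 33.0 W/m

Q' = 33.0 W/m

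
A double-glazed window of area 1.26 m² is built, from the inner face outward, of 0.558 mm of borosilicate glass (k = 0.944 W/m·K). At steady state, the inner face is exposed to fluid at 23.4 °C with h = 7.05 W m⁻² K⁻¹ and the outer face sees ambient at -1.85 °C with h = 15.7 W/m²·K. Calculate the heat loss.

Series thermal resistances, inner to outer:
  R_conv,in = 1/(hA) = 1/(7.05·1.26) = 0.1126 K/W
  R_borosilicate glass = L/(kA) = 5.58×10^-4/(0.944·1.26) = 4.691×10^-4 K/W
  R_conv,out = 1/(hA) = 1/(15.7·1.26) = 0.05055 K/W
ΣR = 0.1126 + 4.691×10^-4 + 0.05055 = 0.1636 K/W
Q = ΔT/ΣR = (23.4 °C − -1.85 °C)/0.1636 = 154 W

Q = 154 W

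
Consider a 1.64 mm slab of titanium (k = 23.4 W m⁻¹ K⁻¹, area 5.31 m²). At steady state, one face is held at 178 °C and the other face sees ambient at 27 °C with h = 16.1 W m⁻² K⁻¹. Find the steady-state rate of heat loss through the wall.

Q = 12900 W

Series thermal resistances, inner to outer:
  R_titanium = L/(kA) = 0.00164/(23.4·5.31) = 1.320×10^-5 K/W
  R_conv,out = 1/(hA) = 1/(16.1·5.31) = 0.01170 K/W
ΣR = 1.320×10^-5 + 0.01170 = 0.01171 K/W
Q = ΔT/ΣR = (178 °C − 27 °C)/0.01171 = 12900 W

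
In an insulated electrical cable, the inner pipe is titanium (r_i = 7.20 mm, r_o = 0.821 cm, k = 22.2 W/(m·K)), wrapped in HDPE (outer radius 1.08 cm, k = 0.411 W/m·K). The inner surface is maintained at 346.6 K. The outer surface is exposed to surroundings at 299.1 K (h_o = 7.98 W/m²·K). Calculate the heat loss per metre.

Resistance network (inner→outer):
  R'_titanium = ln(0.00821/0.00720)/(2πk) = 0.1313/(2π·22.2) = 9.411×10^-4 m·K/W
  R'_HDPE = ln(0.0108/0.00821)/(2πk) = 0.2742/(2π·0.411) = 0.1062 m·K/W
  R'_conv,out = 1/(2πr h) = 1/(2π·0.0108·7.98) = 1.847 m·K/W
ΣR = 9.411×10^-4 + 0.1062 + 1.847 = 1.954 m·K/W
Q' = ΔT/ΣR = (346.6 K − 299.1 K)/1.954 = 24.3 W/m

Q' = 24.3 W/m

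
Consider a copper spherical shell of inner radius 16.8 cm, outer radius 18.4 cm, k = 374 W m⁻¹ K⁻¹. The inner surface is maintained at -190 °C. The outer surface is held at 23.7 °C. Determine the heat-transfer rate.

Q = 4πk·ΔT/(1/r₁ − 1/r₂) = 4π × 374 × 213.7 / (1/0.168 − 1/0.184) = 1.94×10^6 W

Q = 1940 kW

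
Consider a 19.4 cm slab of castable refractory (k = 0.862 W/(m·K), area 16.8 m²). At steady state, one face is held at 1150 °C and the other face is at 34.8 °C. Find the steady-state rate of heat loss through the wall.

Q = kA·ΔT/L = 0.862 × 16.8 × |1150 °C − 34.8 °C| / 0.194 = 83200 W

Q = 83.2 kW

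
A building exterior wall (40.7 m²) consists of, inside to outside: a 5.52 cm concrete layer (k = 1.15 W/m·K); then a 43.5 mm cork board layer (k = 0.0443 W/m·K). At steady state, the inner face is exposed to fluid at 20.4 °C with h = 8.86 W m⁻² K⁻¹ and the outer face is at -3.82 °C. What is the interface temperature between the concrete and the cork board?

T = 17.0 °C

Series thermal resistances, inner to outer:
  R_conv,in = 1/(hA) = 1/(8.86·40.7) = 0.002773 K/W
  R_concrete = L/(kA) = 0.0552/(1.15·40.7) = 0.001179 K/W
  R_cork board = L/(kA) = 0.0435/(0.0443·40.7) = 0.02413 K/W
ΣR = 0.002773 + 0.001179 + 0.02413 = 0.02808 K/W
Q = ΔT/ΣR = (20.4 °C − -3.82 °C)/0.02808 = 862.5 W
From the inner boundary to the concrete/cork board interface, ΣR_partial = 0.003952 K/W.
T_interface = T_in − Q·ΣR_partial = 20.4 °C − (862.5)(0.003952) = 17.0 °C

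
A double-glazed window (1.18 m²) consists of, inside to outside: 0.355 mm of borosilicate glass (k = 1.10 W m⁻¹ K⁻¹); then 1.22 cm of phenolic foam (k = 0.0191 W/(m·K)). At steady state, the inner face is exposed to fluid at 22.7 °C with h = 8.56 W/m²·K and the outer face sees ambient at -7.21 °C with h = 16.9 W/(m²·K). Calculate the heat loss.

Q = 43.3 W

Series thermal resistances, inner to outer:
  R_conv,in = 1/(hA) = 1/(8.56·1.18) = 0.09900 K/W
  R_borosilicate glass = L/(kA) = 3.55×10^-4/(1.10·1.18) = 2.735×10^-4 K/W
  R_phenolic foam = L/(kA) = 0.0122/(0.0191·1.18) = 0.5413 K/W
  R_conv,out = 1/(hA) = 1/(16.9·1.18) = 0.05015 K/W
ΣR = 0.09900 + 2.735×10^-4 + 0.5413 + 0.05015 = 0.6907 K/W
Q = ΔT/ΣR = (22.7 °C − -7.21 °C)/0.6907 = 43.3 W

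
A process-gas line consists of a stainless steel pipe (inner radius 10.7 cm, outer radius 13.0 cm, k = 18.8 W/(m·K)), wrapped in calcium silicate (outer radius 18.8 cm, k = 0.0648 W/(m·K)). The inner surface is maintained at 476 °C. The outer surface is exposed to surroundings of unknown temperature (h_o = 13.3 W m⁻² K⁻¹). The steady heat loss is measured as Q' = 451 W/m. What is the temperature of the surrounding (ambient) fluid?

T_out = 37.9 °C

Sum the resistances:
  R'_stainless steel = ln(0.130/0.107)/(2πk) = 0.1947/(2π·18.8) = 0.001648 m·K/W
  R'_calcium silicate = ln(0.188/0.130)/(2πk) = 0.3689/(2π·0.0648) = 0.9061 m·K/W
  R'_conv,out = 1/(2πr h) = 1/(2π·0.188·13.3) = 0.06365 m·K/W
ΣR = 0.9714 m·K/W
ΔT = Q'·ΣR = 451 × 0.9714 = 438.1 K
Heat flows outward, so T_out = T_in − ΔT = 476 − 438.1 = 37.9 °C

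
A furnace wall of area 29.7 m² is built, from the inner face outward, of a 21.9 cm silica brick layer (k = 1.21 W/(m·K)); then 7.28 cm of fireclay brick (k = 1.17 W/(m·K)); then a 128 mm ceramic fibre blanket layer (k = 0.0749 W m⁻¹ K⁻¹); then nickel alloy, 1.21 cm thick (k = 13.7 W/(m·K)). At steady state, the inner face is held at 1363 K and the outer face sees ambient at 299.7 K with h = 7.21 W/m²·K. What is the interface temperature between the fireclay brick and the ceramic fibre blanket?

T = 1239 K

Series thermal resistances, inner to outer:
  R_silica brick = L/(kA) = 0.219/(1.21·29.7) = 0.006094 K/W
  R_fireclay brick = L/(kA) = 0.0728/(1.17·29.7) = 0.002095 K/W
  R_ceramic fibre blanket = L/(kA) = 0.128/(0.0749·29.7) = 0.05754 K/W
  R_nickel alloy = L/(kA) = 0.0121/(13.7·29.7) = 2.974×10^-5 K/W
  R_conv,out = 1/(hA) = 1/(7.21·29.7) = 0.004670 K/W
ΣR = 0.006094 + 0.002095 + 0.05754 + 2.974×10^-5 + 0.004670 = 0.07043 K/W
Q = ΔT/ΣR = (1363 K − 299.7 K)/0.07043 = 15100 W
From the inner boundary to the fireclay brick/ceramic fibre blanket interface, ΣR_partial = 0.008189 K/W.
T_interface = T_in − Q·ΣR_partial = 1363 K − (15100)(0.008189) = 1239 K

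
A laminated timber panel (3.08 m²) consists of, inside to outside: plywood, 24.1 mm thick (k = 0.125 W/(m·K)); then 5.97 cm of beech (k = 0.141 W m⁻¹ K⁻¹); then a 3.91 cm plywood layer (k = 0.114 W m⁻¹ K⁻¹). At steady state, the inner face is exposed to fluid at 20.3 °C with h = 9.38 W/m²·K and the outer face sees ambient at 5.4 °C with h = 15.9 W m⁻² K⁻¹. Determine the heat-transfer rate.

Q = 40.7 W

Treat each layer as a resistance in series:
  R_conv,in = 1/(hA) = 1/(9.38·3.08) = 0.03461 K/W
  R_plywood = L/(kA) = 0.0241/(0.125·3.08) = 0.06260 K/W
  R_beech = L/(kA) = 0.0597/(0.141·3.08) = 0.1375 K/W
  R_plywood = L/(kA) = 0.0391/(0.114·3.08) = 0.1114 K/W
  R_conv,out = 1/(hA) = 1/(15.9·3.08) = 0.02042 K/W
ΣR = 0.03461 + 0.06260 + 0.1375 + 0.1114 + 0.02042 = 0.3665 K/W
Q = ΔT/ΣR = (20.3 °C − 5.4 °C)/0.3665 = 40.7 W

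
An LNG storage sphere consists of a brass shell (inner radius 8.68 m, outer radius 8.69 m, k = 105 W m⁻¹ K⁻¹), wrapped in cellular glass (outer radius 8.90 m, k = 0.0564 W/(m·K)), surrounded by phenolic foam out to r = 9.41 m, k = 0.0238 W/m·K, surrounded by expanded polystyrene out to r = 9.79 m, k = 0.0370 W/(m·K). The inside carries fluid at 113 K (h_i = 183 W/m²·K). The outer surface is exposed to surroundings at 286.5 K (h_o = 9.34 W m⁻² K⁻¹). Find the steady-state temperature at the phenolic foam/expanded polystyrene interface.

Resistance network (inner→outer):
  R_conv,in = 1/(4πr²h) = 1/(4π·8.68²·183) = 5.772×10^-6 K/W
  R_brass = (1/8.68 − 1/8.69)/(4πk) = 1.326×10^-4/(4π·105) = 1.005×10^-7 K/W
  R_cellular glass = (1/8.69 − 1/8.90)/(4πk) = 0.002715/(4π·0.0564) = 0.003831 K/W
  R_phenolic foam = (1/8.90 − 1/9.41)/(4πk) = 0.006090/(4π·0.0238) = 0.02036 K/W
  R_expanded polystyrene = (1/9.41 − 1/9.79)/(4πk) = 0.004125/(4π·0.0370) = 0.008872 K/W
  R_conv,out = 1/(4πr²h) = 1/(4π·9.79²·9.34) = 8.890×10^-5 K/W
ΣR = 5.772×10^-6 + 1.005×10^-7 + 0.003831 + 0.02036 + 0.008872 + 8.890×10^-5 = 0.03316 K/W
Q = ΔT/ΣR = (113 K − 286.5 K)/0.03316 = -5232 W
From the inner boundary to the phenolic foam/expanded polystyrene interface, ΣR_partial = 0.02420 K/W.
T_interface = T_in − Q·ΣR_partial = 113 K − (-5232)(0.02420) = 239.6 K

T = 239.6 K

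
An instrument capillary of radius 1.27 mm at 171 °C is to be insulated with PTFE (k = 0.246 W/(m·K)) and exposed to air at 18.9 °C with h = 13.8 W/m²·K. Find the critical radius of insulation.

r_cr = 1.78 cm

For a cylinder, r_cr = k_ins/h = 0.246/13.8 = 0.0178 m = 1.78 cm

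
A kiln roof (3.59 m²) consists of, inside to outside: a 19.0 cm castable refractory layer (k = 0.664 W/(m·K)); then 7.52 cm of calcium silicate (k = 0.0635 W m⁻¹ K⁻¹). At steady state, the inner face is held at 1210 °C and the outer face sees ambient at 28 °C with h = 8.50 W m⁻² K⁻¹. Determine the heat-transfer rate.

Treat each layer as a resistance in series:
  R_castable refractory = L/(kA) = 0.190/(0.664·3.59) = 0.07971 K/W
  R_calcium silicate = L/(kA) = 0.0752/(0.0635·3.59) = 0.3299 K/W
  R_conv,out = 1/(hA) = 1/(8.50·3.59) = 0.03277 K/W
ΣR = 0.07971 + 0.3299 + 0.03277 = 0.4424 K/W
Q = ΔT/ΣR = (1210 °C − 28 °C)/0.4424 = 2670 W

Q = 2.67 kW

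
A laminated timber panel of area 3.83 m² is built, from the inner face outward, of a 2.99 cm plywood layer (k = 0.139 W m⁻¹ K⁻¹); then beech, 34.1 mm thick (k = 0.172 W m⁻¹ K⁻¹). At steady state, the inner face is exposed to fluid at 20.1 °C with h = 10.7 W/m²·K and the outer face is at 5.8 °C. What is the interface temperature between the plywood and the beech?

T = 11.4 °C

Series thermal resistances, inner to outer:
  R_conv,in = 1/(hA) = 1/(10.7·3.83) = 0.02440 K/W
  R_plywood = L/(kA) = 0.0299/(0.139·3.83) = 0.05616 K/W
  R_beech = L/(kA) = 0.0341/(0.172·3.83) = 0.05176 K/W
ΣR = 0.02440 + 0.05616 + 0.05176 = 0.1323 K/W
Q = ΔT/ΣR = (20.1 °C − 5.8 °C)/0.1323 = 108.1 W
From the inner boundary to the plywood/beech interface, ΣR_partial = 0.08056 K/W.
T_interface = T_in − Q·ΣR_partial = 20.1 °C − (108.1)(0.08056) = 11.4 °C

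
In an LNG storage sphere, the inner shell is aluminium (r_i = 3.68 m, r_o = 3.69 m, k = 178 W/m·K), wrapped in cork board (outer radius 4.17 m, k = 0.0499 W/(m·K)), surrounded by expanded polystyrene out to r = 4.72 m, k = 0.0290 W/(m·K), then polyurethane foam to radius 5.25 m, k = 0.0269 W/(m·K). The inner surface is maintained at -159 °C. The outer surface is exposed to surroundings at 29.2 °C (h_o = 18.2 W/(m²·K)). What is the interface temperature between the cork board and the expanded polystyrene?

T = -110 °C

Resistance network (inner→outer):
  R_aluminium = (1/3.68 − 1/3.69)/(4πk) = 7.364×10^-4/(4π·178) = 3.292×10^-7 K/W
  R_cork board = (1/3.69 − 1/4.17)/(4πk) = 0.03119/(4π·0.0499) = 0.04975 K/W
  R_expanded polystyrene = (1/4.17 − 1/4.72)/(4πk) = 0.02794/(4π·0.0290) = 0.07668 K/W
  R_polyurethane foam = (1/4.72 − 1/5.25)/(4πk) = 0.02139/(4π·0.0269) = 0.06327 K/W
  R_conv,out = 1/(4πr²h) = 1/(4π·5.25²·18.2) = 1.586×10^-4 K/W
ΣR = 3.292×10^-7 + 0.04975 + 0.07668 + 0.06327 + 1.586×10^-4 = 0.1899 K/W
Q = ΔT/ΣR = (-159 °C − 29.2 °C)/0.1899 = -991.0 W
From the inner boundary to the cork board/expanded polystyrene interface, ΣR_partial = 0.04975 K/W.
T_interface = T_in − Q·ΣR_partial = -159 °C − (-991.0)(0.04975) = -110 °C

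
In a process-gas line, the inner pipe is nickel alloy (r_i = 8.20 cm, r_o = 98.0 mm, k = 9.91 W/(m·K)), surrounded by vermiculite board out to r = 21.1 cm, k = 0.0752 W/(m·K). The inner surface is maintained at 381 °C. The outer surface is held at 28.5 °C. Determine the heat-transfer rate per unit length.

Q' = 217 W/m

Treat each layer as a resistance in series:
  R'_nickel alloy = ln(0.0980/0.0820)/(2πk) = 0.1782/(2π·9.91) = 0.002863 m·K/W
  R'_vermiculite board = ln(0.211/0.0980)/(2πk) = 0.7669/(2π·0.0752) = 1.623 m·K/W
ΣR = 0.002863 + 1.623 = 1.626 m·K/W
Q' = ΔT/ΣR = (381 °C − 28.5 °C)/1.626 = 217 W/m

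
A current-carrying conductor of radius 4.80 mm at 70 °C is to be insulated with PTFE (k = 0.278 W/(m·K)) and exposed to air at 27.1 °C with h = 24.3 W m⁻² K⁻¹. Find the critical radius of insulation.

r_cr = 1.14 cm

For a cylinder, r_cr = k_ins/h = 0.278/24.3 = 0.0114 m = 1.14 cm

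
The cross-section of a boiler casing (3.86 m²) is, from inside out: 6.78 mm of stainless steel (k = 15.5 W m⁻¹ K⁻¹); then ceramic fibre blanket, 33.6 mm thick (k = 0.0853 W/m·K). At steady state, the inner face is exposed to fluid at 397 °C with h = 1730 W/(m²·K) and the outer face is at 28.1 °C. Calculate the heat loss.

Resistance network (inner→outer):
  R_conv,in = 1/(hA) = 1/(1730·3.86) = 1.497×10^-4 K/W
  R_stainless steel = L/(kA) = 0.00678/(15.5·3.86) = 1.133×10^-4 K/W
  R_ceramic fibre blanket = L/(kA) = 0.0336/(0.0853·3.86) = 0.1020 K/W
ΣR = 1.497×10^-4 + 1.133×10^-4 + 0.1020 = 0.1023 K/W
Q = ΔT/ΣR = (397 °C − 28.1 °C)/0.1023 = 3610 W

Q = 3610 W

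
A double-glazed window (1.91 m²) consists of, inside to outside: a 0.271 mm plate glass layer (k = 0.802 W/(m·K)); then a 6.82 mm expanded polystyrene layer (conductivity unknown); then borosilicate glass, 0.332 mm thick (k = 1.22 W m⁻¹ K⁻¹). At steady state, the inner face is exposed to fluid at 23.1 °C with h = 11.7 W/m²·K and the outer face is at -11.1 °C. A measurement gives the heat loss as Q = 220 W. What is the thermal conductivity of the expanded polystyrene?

ΣR = ΔT/Q = |23.1 − -11.1|/220 = 0.1555 K/W
Known resistances:
  R_conv,in = 1/(hA) = 1/(11.7·1.91) = 0.04475 K/W
  R_plate glass = L/(kA) = 2.71×10^-4/(0.802·1.91) = 1.769×10^-4 K/W
  R_borosilicate glass = L/(kA) = 3.32×10^-4/(1.22·1.91) = 1.425×10^-4 K/W
R_expanded polystyrene = ΣR − ΣR_known = 0.1555 − 0.04507 = 0.1104 K/W
L/(kA) = 0.1104 ⇒ k = 0.00682/(0.1104·1.91) = 0.0323 W/m·K

k = 0.0323 W/m·K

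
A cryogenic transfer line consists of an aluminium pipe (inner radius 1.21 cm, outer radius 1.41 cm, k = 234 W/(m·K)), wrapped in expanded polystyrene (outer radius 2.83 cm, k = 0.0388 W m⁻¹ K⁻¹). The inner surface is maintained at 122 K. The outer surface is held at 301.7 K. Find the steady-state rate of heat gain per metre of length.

Q' = 62.9 W/m

Treat each layer as a resistance in series:
  R'_aluminium = ln(0.0141/0.0121)/(2πk) = 0.1530/(2π·234) = 1.040×10^-4 m·K/W
  R'_expanded polystyrene = ln(0.0283/0.0141)/(2πk) = 0.6967/(2π·0.0388) = 2.858 m·K/W
ΣR = 1.040×10^-4 + 2.858 = 2.858 m·K/W
Q' = ΔT/ΣR = (122 K − 301.7 K)/2.858 = -62.9 W/m
(Negative Q' ⇒ heat flows inward; heat gain = 62.9 W/m.)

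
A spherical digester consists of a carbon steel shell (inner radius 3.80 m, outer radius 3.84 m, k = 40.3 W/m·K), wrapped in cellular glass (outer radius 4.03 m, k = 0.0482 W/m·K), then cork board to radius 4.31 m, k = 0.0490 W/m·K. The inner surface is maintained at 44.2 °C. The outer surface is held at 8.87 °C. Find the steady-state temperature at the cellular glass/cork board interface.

Treat each layer as a resistance in series:
  R_carbon steel = (1/3.80 − 1/3.84)/(4πk) = 0.002741/(4π·40.3) = 5.413×10^-6 K/W
  R_cellular glass = (1/3.84 − 1/4.03)/(4πk) = 0.01228/(4π·0.0482) = 0.02027 K/W
  R_cork board = (1/4.03 − 1/4.31)/(4πk) = 0.01612/(4π·0.0490) = 0.02618 K/W
ΣR = 5.413×10^-6 + 0.02027 + 0.02618 = 0.04646 K/W
Q = ΔT/ΣR = (44.2 °C − 8.87 °C)/0.04646 = 760.4 W
From the inner boundary to the cellular glass/cork board interface, ΣR_partial = 0.02028 K/W.
T_interface = T_in − Q·ΣR_partial = 44.2 °C − (760.4)(0.02028) = 28.8 °C

T = 28.8 °C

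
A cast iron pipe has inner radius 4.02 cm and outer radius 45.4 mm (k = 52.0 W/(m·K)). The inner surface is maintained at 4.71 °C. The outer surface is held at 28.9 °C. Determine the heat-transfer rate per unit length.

Q' = 2πk·ΔT/ln(r₂/r₁) = 2π × 52.0 × 24.19 / ln(0.0454/0.0402) = 65000 W/m

Q' = 65.0 kW/m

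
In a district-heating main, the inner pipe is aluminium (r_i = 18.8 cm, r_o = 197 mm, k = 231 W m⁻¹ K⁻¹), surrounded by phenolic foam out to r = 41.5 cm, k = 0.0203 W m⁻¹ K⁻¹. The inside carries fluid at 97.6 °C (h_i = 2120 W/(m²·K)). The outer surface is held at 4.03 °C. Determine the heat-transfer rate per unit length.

Q' = 16.0 W/m

Series thermal resistances, inner to outer:
  R'_conv,in = 1/(2πr h) = 1/(2π·0.188·2120) = 3.993×10^-4 m·K/W
  R'_aluminium = ln(0.197/0.188)/(2πk) = 0.04676/(2π·231) = 3.222×10^-5 m·K/W
  R'_phenolic foam = ln(0.415/0.197)/(2πk) = 0.7451/(2π·0.0203) = 5.841 m·K/W
ΣR = 3.993×10^-4 + 3.222×10^-5 + 5.841 = 5.841 m·K/W
Q' = ΔT/ΣR = (97.6 °C − 4.03 °C)/5.841 = 16.0 W/m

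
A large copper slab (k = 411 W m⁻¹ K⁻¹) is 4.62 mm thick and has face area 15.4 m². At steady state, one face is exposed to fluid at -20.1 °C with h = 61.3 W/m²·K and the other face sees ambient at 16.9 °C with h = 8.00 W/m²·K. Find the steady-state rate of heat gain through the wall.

Q = 4030 W

Resistance network (inner→outer):
  R_conv,in = 1/(hA) = 1/(61.3·15.4) = 0.001059 K/W
  R_copper = L/(kA) = 0.00462/(411·15.4) = 7.299×10^-7 K/W
  R_conv,out = 1/(hA) = 1/(8.00·15.4) = 0.008117 K/W
ΣR = 0.001059 + 7.299×10^-7 + 0.008117 = 0.009177 K/W
Q = ΔT/ΣR = (-20.1 °C − 16.9 °C)/0.009177 = -4030 W
(Negative Q ⇒ heat flows inward; heat gain = 4030 W.)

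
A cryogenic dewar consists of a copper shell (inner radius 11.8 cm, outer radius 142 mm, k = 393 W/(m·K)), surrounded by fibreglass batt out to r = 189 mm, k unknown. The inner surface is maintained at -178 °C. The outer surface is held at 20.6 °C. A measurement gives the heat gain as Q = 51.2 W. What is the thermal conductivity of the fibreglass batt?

ΣR = ΔT/Q = |-178 − 20.6|/51.2 = 3.879 K/W
Known resistances:
  R_copper = (1/0.118 − 1/0.142)/(4πk) = 1.432/(4π·393) = 2.900×10^-4 K/W
R_fibreglass batt = ΣR − ΣR_known = 3.879 − 2.900×10^-4 = 3.879 K/W
(1/r₁−1/r₂)/(4πk) = 3.879 ⇒ k = 1.751/(4π·3.879) = 0.0359 W/m·K

k = 0.0359 W/m·K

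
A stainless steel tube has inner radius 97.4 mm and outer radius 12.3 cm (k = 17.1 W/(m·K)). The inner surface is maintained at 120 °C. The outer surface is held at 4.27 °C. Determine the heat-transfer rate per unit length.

Q' = 2πk·ΔT/ln(r₂/r₁) = 2π × 17.1 × 115.73 / ln(0.123/0.0974) = 53300 W/m

Q' = 53300 W/m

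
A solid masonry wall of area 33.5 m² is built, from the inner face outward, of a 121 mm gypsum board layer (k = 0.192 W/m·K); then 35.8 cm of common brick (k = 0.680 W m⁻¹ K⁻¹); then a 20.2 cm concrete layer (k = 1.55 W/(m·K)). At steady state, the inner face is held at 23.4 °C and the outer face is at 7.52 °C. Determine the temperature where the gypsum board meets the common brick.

T = 15.6 °C

Series thermal resistances, inner to outer:
  R_gypsum board = L/(kA) = 0.121/(0.192·33.5) = 0.01881 K/W
  R_common brick = L/(kA) = 0.358/(0.680·33.5) = 0.01572 K/W
  R_concrete = L/(kA) = 0.202/(1.55·33.5) = 0.003890 K/W
ΣR = 0.01881 + 0.01572 + 0.003890 = 0.03842 K/W
Q = ΔT/ΣR = (23.4 °C − 7.52 °C)/0.03842 = 413.3 W
From the inner boundary to the gypsum board/common brick interface, ΣR_partial = 0.01881 K/W.
T_interface = T_in − Q·ΣR_partial = 23.4 °C − (413.3)(0.01881) = 15.6 °C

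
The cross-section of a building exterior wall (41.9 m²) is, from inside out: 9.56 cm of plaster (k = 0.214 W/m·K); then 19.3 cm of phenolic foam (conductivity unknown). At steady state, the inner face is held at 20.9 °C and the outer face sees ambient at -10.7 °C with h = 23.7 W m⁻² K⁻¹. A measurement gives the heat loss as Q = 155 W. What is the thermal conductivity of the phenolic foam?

ΣR = ΔT/Q = |20.9 − -10.7|/155 = 0.2039 K/W
Known resistances:
  R_plaster = L/(kA) = 0.0956/(0.214·41.9) = 0.01066 K/W
  R_conv,out = 1/(hA) = 1/(23.7·41.9) = 0.001007 K/W
R_phenolic foam = ΣR − ΣR_known = 0.2039 − 0.01167 = 0.1922 K/W
L/(kA) = 0.1922 ⇒ k = 0.193/(0.1922·41.9) = 0.0240 W/m·K

k = 0.0240 W/m·K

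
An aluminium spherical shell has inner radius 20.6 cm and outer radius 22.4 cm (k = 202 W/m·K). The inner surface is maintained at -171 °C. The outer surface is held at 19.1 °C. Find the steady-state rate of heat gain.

Q = 4πk·ΔT/(1/r₁ − 1/r₂) = 4π × 202 × 190.1 / (1/0.206 − 1/0.224) = 1.24×10^6 W

Q = 1.24×10^6 W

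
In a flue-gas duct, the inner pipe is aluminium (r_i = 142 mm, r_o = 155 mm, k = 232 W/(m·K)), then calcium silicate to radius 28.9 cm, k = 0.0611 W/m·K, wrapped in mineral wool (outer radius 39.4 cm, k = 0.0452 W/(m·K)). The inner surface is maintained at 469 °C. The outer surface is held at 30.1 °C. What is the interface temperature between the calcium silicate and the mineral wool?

T = 207 °C

Treat each layer as a resistance in series:
  R'_aluminium = ln(0.155/0.142)/(2πk) = 0.08760/(2π·232) = 6.009×10^-5 m·K/W
  R'_calcium silicate = ln(0.289/0.155)/(2πk) = 0.6230/(2π·0.0611) = 1.623 m·K/W
  R'_mineral wool = ln(0.394/0.289)/(2πk) = 0.3099/(2π·0.0452) = 1.091 m·K/W
ΣR = 6.009×10^-5 + 1.623 + 1.091 = 2.714 m·K/W
Q' = ΔT/ΣR = (469 °C − 30.1 °C)/2.714 = 161.7 W/m
From the inner boundary to the calcium silicate/mineral wool interface, ΣR_partial = 1.623 m·K/W.
T_interface = T_in − Q'·ΣR_partial = 469 °C − (161.7)(1.623) = 207 °C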